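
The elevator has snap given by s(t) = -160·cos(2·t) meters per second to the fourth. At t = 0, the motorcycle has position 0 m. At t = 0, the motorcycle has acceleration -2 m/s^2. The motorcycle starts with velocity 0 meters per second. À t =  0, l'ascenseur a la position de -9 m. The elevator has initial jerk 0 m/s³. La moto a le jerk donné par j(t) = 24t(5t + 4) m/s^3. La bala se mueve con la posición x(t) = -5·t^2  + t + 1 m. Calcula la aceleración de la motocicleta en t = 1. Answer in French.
Nous devons intégrer notre équation du jerk j(t) = 24·t·(5·t + 4) 1 fois. L'intégrale du jerk est l'accélération. En utilisant a(0) = -2, nous obtenons a(t) = 40·t^3 + 48·t^2 - 2. De l'équation de l'accélération a(t) = 40·t^3 + 48·t^2 - 2, nous substituons t = 1 pour obtenir a = 86.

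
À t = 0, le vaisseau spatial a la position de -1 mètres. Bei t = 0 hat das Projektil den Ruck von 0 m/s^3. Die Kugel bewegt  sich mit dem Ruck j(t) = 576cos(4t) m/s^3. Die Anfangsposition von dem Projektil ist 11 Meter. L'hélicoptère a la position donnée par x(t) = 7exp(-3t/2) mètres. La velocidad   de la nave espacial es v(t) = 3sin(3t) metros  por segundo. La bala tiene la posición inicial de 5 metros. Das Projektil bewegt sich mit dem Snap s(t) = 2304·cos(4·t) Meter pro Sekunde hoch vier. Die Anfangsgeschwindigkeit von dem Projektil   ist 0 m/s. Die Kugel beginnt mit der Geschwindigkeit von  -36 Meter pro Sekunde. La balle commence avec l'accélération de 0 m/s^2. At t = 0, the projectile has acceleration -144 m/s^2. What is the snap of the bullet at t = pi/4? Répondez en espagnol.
Debemos derivar nuestra ecuación de la sacudida j(t) = 576·cos(4·t) 1 vez. Derivando la sacudida, obtenemos el snap: s(t) = -2304·sin(4·t). Tenemos el snap s(t) = -2304·sin(4·t). Sustituyendo t = pi/4: s(pi/4) = 0.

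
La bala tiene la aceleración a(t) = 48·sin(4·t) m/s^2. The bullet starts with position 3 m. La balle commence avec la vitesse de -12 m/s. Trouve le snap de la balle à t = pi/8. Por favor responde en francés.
Pour résoudre ceci, nous devons prendre 2 dérivées de notre équation de l'accélération a(t) = 48·sin(4·t). En dérivant l'accélération, nous obtenons le jerk: j(t) = 192·cos(4·t). La dérivée du jerk donne le snap: s(t) = -768·sin(4·t). De l'équation du snap s(t) = -768·sin(4·t), nous substituons t = pi/8 pour obtenir s = -768.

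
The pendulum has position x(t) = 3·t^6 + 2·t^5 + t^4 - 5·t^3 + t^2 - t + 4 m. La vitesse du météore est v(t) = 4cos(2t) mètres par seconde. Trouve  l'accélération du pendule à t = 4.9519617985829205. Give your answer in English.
We must differentiate our position equation x(t) = 3·t^6 + 2·t^5 + t^4 - 5·t^3 + t^2 - t + 4 2 times. Differentiating position, we get velocity: v(t) = 18·t^5 + 10·t^4 + 4·t^3 - 15·t^2 + 2·t - 1. The derivative of velocity gives acceleration: a(t) = 90·t^4 + 40·t^3 + 12·t^2 - 30·t + 2. We have acceleration a(t) = 90·t^4 + 40·t^3 + 12·t^2 - 30·t + 2. Substituting t = 4.9519617985829205: a(4.9519617985829205) = 59124.2052196579.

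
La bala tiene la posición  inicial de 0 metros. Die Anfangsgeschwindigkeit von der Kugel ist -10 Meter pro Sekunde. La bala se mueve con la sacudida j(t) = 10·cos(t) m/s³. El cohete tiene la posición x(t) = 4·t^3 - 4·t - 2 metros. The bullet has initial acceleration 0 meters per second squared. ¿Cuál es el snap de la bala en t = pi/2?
Para resolver esto, necesitamos tomar 1 derivada de nuestra ecuación de la sacudida j(t) = 10·cos(t). La derivada de la sacudida da el snap: s(t) = -10·sin(t). De la ecuación del snap s(t) = -10·sin(t), sustituimos t = pi/2 para obtener s = -10.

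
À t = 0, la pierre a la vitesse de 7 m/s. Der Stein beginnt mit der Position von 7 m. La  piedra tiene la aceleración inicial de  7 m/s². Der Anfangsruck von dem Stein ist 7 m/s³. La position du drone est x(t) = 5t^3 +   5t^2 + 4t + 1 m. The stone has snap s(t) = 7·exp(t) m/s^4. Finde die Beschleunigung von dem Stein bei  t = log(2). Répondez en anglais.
To solve this, we need to take 2 antiderivatives of our snap equation s(t) = 7·exp(t). Integrating snap and using the initial condition j(0) = 7, we get j(t) = 7·exp(t). The antiderivative of jerk is acceleration. Using a(0) = 7, we get a(t) = 7·exp(t). From the given acceleration equation a(t) = 7·exp(t), we substitute t = log(2) to get a = 14.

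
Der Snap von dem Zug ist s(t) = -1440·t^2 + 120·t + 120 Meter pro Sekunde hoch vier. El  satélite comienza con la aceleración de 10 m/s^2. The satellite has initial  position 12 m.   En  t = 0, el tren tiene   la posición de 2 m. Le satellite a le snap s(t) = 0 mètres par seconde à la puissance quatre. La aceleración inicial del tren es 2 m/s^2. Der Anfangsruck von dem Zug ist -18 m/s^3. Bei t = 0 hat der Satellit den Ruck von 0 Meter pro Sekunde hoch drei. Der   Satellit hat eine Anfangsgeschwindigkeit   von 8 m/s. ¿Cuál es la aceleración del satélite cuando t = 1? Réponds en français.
Pour résoudre ceci, nous devons prendre 2 primitives de notre équation du snap s(t) = 0. L'intégrale du snap est le jerk. En utilisant j(0) = 0, nous obtenons j(t) = 0. En prenant ∫j(t)dt et en appliquant a(0) = 10, nous trouvons a(t) = 10. En utilisant a(t) = 10 et en substituant t = 1, nous trouvons a = 10.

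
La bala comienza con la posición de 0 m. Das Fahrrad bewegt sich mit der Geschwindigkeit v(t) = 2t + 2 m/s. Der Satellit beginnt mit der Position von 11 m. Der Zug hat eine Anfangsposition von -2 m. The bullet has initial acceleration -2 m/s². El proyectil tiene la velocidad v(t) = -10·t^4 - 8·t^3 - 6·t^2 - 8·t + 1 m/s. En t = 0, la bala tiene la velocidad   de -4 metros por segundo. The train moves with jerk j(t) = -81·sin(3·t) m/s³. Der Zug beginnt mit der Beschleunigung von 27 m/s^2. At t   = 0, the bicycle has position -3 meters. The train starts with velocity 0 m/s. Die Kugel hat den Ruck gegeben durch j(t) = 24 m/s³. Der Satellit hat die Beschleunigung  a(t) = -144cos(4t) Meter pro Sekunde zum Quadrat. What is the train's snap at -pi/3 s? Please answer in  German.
Wir müssen unsere Gleichung für den Ruck j(t) = -81·sin(3·t) 1-mal ableiten. Durch Ableiten von dem Ruck erhalten wir den Snap: s(t) = -243·cos(3·t). Mit s(t) = -243·cos(3·t) und Einsetzen von t = -pi/3, finden wir s = 243.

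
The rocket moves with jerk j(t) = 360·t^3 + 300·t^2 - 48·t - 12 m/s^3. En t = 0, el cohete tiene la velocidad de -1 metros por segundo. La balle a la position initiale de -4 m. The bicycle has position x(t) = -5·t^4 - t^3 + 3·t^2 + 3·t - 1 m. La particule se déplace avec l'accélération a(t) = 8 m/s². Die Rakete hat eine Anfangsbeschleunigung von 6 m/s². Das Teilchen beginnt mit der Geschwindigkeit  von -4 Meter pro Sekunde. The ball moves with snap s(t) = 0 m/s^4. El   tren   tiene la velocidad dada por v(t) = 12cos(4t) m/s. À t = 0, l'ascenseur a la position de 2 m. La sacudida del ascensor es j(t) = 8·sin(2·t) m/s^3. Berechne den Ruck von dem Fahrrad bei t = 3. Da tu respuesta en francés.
Nous devons dériver notre équation de la position x(t) = -5·t^4 - t^3 + 3·t^2 + 3·t - 1 3 fois. En dérivant la position, nous obtenons la vitesse: v(t) = -20·t^3 - 3·t^2 + 6·t + 3. En prenant d/dt de v(t), nous trouvons a(t) = -60·t^2 - 6·t + 6. En prenant d/dt de a(t), nous trouvons j(t) = -120·t - 6. Nous avons le jerk j(t) = -120·t - 6. En substituant t = 3: j(3) = -366.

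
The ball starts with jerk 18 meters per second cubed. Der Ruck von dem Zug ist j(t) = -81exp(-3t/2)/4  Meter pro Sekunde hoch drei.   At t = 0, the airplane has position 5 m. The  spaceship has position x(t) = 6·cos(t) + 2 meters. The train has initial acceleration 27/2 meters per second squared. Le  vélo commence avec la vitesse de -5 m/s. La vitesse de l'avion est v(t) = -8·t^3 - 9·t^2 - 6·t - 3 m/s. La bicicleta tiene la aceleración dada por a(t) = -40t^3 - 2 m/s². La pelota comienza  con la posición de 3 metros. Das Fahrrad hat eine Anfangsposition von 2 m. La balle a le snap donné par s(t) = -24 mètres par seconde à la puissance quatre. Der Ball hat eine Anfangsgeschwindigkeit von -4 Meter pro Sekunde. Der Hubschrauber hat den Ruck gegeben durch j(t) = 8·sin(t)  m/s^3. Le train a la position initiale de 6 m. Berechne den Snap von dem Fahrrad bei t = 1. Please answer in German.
Um dies zu lösen, müssen wir 2 Ableitungen unserer Gleichung für die Beschleunigung a(t) = -40·t^3 - 2 nehmen. Die Ableitung von der Beschleunigung ergibt den Ruck: j(t) = -120·t^2. Die Ableitung von dem Ruck ergibt den Snap: s(t) = -240·t. Mit s(t) = -240·t und Einsetzen von t = 1, finden wir s = -240.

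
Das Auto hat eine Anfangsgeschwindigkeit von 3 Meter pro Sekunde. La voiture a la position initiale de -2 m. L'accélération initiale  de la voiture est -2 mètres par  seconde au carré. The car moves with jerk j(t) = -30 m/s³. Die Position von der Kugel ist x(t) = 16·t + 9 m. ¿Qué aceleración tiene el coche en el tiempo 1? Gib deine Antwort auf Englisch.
Starting from jerk j(t) = -30, we take 1 antiderivative. Taking ∫j(t)dt and applying a(0) = -2, we find a(t) = -30·t - 2. We have acceleration a(t) = -30·t - 2. Substituting t = 1: a(1) = -32.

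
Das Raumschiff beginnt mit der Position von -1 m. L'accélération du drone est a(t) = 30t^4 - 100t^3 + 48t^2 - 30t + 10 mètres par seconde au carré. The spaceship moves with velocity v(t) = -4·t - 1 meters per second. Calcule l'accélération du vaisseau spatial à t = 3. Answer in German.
Um dies zu lösen, müssen wir 1 Ableitung unserer Gleichung für die Geschwindigkeit v(t) = -4·t - 1 nehmen. Durch Ableiten von der Geschwindigkeit erhalten wir die Beschleunigung: a(t) = -4. Mit a(t) = -4 und Einsetzen von t = 3, finden wir a = -4.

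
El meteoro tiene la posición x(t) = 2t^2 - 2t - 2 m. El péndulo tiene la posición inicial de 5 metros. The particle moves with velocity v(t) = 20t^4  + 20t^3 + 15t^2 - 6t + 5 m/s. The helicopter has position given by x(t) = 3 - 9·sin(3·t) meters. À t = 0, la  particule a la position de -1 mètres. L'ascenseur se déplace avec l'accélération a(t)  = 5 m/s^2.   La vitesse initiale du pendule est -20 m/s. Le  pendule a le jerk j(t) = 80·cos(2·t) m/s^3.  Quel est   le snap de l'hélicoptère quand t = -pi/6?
En partant de la position x(t) = 3 - 9·sin(3·t), nous prenons 4 dérivées. La dérivée de la position donne la vitesse: v(t) = -27·cos(3·t). La dérivée de la vitesse donne l'accélération: a(t) = 81·sin(3·t). La dérivée de l'accélération donne le jerk: j(t) = 243·cos(3·t). La dérivée du jerk donne le snap: s(t) = -729·sin(3·t). De l'équation du snap s(t) = -729·sin(3·t), nous substituons t = -pi/6 pour obtenir s = 729.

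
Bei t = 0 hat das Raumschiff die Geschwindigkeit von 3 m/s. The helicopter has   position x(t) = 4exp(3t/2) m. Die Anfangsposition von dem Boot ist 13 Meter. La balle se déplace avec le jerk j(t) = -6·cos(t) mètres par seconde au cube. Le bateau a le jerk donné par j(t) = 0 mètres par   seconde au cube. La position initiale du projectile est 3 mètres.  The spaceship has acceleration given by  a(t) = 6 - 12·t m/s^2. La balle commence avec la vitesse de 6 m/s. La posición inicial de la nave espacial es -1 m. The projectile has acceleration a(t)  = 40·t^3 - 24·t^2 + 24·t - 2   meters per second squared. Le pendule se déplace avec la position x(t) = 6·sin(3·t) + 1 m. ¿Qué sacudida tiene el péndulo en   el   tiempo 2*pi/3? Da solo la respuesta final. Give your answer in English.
At t = 2*pi/3, j = -162.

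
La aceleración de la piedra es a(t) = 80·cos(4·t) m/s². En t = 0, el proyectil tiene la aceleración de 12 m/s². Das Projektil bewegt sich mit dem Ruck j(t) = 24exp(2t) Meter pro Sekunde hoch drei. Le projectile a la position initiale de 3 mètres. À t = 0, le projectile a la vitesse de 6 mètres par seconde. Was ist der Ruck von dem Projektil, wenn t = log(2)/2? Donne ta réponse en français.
De l'équation du jerk j(t) = 24·exp(2·t), nous substituons t = log(2)/2 pour obtenir j = 48.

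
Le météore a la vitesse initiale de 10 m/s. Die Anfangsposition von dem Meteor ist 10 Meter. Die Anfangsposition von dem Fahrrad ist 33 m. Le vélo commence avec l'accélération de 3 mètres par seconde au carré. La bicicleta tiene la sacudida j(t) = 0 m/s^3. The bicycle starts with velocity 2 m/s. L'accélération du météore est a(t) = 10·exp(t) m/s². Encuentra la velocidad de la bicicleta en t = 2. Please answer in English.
To solve this, we need to take 2 integrals of our jerk equation j(t) = 0. Finding the integral of j(t) and using a(0) = 3: a(t) = 3. Taking ∫a(t)dt and applying v(0) = 2, we find v(t) = 3·t + 2. Using v(t) = 3·t + 2 and substituting t = 2, we find v = 8.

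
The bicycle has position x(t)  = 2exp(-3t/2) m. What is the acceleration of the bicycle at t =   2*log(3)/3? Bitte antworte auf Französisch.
Nous devons dériver notre équation de la position x(t) = 2·exp(-3·t/2) 2 fois. En prenant d/dt de x(t), nous trouvons v(t) = -3·exp(-3·t/2). En prenant d/dt de v(t), nous trouvons a(t) = 9·exp(-3·t/2)/2. En utilisant a(t) = 9·exp(-3·t/2)/2 et en substituant t = 2*log(3)/3, nous trouvons a = 3/2.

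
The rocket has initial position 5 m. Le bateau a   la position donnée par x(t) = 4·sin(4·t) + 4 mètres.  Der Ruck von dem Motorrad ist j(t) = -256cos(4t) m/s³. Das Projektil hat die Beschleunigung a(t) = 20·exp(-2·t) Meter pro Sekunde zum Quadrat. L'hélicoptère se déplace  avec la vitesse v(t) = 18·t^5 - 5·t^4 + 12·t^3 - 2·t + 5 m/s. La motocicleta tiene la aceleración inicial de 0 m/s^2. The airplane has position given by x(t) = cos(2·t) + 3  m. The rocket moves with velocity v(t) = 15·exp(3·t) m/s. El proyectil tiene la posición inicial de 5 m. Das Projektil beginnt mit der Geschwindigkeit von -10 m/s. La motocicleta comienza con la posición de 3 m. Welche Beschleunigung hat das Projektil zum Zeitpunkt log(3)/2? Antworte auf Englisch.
From the given acceleration equation a(t) = 20·exp(-2·t), we substitute t = log(3)/2 to get a = 20/3.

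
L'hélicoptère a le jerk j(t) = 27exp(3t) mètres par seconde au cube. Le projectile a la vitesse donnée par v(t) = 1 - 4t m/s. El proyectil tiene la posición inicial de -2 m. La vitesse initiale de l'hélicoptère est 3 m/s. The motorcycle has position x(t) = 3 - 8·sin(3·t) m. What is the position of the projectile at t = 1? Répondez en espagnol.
Necesitamos integrar nuestra ecuación de la velocidad v(t) = 1 - 4·t 1 vez. Integrando la velocidad y usando la condición inicial x(0) = -2, obtenemos x(t) = -2·t^2 + t - 2. Usando x(t) = -2·t^2 + t - 2 y sustituyendo t = 1, encontramos x = -3.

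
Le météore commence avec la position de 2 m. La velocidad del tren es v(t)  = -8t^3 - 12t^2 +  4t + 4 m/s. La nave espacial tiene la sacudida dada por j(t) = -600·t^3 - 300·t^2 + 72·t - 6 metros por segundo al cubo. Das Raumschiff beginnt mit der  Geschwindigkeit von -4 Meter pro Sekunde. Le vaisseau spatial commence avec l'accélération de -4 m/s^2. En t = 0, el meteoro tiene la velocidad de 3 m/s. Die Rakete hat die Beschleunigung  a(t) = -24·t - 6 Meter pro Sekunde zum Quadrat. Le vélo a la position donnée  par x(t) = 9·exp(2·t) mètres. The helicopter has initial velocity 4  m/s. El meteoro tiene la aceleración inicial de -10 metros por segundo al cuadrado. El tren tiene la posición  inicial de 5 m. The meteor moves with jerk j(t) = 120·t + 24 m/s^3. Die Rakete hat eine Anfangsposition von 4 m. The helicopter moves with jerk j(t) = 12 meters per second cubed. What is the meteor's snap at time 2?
To solve this, we need to take 1 derivative of our jerk equation j(t) = 120·t + 24. Differentiating jerk, we get snap: s(t) = 120. We have snap s(t) = 120. Substituting t = 2: s(2) = 120.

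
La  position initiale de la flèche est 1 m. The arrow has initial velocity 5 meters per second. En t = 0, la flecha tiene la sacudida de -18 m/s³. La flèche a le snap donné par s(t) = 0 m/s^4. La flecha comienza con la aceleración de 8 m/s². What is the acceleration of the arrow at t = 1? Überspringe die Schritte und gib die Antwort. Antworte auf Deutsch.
Bei t = 1, a = -10.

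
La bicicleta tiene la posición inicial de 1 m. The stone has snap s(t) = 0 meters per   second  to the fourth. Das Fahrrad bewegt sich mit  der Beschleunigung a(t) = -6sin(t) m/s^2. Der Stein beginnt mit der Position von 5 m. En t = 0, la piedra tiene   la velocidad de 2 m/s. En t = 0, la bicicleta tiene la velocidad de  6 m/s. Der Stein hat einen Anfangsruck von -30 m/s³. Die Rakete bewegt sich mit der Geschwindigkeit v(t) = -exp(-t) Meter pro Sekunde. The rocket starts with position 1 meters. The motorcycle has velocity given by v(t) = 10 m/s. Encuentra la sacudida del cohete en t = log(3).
Partiendo de la velocidad v(t) = -exp(-t), tomamos 2 derivadas. Derivando la velocidad, obtenemos la aceleración: a(t) = exp(-t). Tomando d/dt de a(t), encontramos j(t) = -exp(-t). Usando j(t) = -exp(-t) y sustituyendo t = log(3), encontramos j = -1/3.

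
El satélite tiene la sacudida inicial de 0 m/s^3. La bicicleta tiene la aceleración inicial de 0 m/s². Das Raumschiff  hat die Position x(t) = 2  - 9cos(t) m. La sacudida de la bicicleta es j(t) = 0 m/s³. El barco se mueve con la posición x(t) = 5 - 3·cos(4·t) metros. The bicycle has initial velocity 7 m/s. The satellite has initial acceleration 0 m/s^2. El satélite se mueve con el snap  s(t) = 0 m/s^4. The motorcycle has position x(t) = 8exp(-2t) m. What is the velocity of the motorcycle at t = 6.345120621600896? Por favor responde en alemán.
Wir müssen unsere Gleichung für die Position x(t) = 8·exp(-2·t) 1-mal ableiten. Durch Ableiten von der Position erhalten wir die Geschwindigkeit: v(t) = -16·exp(-2·t). Wir haben die Geschwindigkeit v(t) = -16·exp(-2·t). Durch Einsetzen von t = 6.345120621600896: v(6.345120621600896) = -0.0000492967441360298.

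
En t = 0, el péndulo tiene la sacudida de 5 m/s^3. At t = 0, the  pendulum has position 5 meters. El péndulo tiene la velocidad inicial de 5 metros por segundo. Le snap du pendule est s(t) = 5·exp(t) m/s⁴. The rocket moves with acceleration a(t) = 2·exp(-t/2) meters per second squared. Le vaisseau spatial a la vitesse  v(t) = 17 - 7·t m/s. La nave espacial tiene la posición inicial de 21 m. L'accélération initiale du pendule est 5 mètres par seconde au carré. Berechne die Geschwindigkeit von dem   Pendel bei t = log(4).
Um dies zu lösen, müssen wir 3 Stammfunktionen unserer Gleichung für den Snap s(t) = 5·exp(t) finden. Die Stammfunktion von dem Snap ist der Ruck. Mit j(0) = 5 erhalten wir j(t) = 5·exp(t). Mit ∫j(t)dt und Anwendung von a(0) = 5, finden wir a(t) = 5·exp(t). Das Integral von der Beschleunigung, mit v(0) = 5, ergibt die Geschwindigkeit: v(t) = 5·exp(t). Mit v(t) = 5·exp(t) und Einsetzen von t = log(4), finden wir v = 20.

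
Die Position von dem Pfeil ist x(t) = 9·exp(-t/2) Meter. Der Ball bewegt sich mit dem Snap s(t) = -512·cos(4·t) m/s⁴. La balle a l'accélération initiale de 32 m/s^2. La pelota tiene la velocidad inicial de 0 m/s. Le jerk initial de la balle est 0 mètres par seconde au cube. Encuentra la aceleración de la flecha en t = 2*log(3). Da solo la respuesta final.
La respuesta es 3/4.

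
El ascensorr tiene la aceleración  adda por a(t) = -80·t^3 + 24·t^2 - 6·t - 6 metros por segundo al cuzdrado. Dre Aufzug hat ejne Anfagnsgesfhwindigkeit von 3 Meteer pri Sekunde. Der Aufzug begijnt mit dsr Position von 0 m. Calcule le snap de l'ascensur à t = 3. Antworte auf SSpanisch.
Debemos derivar nuestra ecuación de la aceleración a(t) = -80·t^3 + 24·t^2 - 6·t - 6 2 veces. Derivando la aceleración, obtenemos la sacudida: j(t) = -240·t^2 + 48·t - 6. Derivando la sacudida, obtenemos el snap: s(t) = 48 - 480·t. De la ecuación del snap s(t) = 48 - 480·t, sustituimos t = 3 para obtener s = -1392.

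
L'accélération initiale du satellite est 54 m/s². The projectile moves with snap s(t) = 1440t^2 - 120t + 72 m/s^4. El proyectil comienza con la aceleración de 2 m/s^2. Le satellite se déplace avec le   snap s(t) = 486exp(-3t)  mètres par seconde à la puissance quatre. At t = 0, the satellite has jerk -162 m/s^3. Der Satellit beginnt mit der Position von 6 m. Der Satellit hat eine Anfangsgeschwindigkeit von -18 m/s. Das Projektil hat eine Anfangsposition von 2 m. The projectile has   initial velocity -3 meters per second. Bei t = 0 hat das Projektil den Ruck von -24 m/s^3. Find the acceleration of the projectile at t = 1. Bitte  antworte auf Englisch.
To solve this, we need to take 2 integrals of our snap equation s(t) = 1440·t^2 - 120·t + 72. Taking ∫s(t)dt and applying j(0) = -24, we find j(t) = 480·t^3 - 60·t^2 + 72·t - 24. Finding the integral of j(t) and using a(0) = 2: a(t) = 120·t^4 - 20·t^3 + 36·t^2 - 24·t + 2. From the given acceleration equation a(t) = 120·t^4 - 20·t^3 + 36·t^2 - 24·t + 2, we substitute t = 1 to get a = 114.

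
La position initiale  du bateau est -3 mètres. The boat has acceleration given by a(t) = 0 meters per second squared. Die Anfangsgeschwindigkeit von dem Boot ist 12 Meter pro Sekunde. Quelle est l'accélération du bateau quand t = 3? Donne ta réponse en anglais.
We have acceleration a(t) = 0. Substituting t = 3: a(3) = 0.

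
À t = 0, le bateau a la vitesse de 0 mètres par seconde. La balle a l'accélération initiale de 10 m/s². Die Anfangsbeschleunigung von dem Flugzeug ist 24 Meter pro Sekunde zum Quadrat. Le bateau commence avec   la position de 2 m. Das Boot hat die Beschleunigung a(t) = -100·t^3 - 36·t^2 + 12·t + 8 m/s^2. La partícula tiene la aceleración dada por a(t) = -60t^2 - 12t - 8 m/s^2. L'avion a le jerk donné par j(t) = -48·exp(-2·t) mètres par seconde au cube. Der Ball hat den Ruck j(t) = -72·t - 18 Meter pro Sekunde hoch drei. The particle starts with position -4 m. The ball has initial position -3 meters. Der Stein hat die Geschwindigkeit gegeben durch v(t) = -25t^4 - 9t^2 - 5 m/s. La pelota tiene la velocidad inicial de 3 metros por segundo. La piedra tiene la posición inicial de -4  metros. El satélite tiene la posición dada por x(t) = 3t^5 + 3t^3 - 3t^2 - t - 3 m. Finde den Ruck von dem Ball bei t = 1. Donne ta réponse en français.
Nous avons le jerk j(t) = -72·t - 18. En substituant t = 1: j(1) = -90.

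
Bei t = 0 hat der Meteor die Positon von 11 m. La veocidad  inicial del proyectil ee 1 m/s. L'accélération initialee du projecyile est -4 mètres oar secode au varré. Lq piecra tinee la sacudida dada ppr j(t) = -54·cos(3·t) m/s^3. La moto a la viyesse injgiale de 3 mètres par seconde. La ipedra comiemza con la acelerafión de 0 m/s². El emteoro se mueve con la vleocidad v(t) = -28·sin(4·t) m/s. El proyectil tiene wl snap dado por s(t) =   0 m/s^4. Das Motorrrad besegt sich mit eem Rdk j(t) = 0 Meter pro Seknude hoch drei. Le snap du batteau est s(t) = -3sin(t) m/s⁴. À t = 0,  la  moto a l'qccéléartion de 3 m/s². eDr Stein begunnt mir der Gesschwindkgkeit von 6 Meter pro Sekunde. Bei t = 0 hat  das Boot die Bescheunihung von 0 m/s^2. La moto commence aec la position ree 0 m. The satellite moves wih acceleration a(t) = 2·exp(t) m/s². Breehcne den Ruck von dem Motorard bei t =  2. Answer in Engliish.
Using j(t) = 0 and substituting t = 2, we find j = 0.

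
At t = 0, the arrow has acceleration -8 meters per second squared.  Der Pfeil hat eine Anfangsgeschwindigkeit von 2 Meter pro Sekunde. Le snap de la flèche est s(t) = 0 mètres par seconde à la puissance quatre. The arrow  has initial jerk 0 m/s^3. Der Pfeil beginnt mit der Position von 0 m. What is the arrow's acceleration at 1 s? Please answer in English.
Starting from snap s(t) = 0, we take 2 integrals. Finding the antiderivative of s(t) and using j(0) = 0: j(t) = 0. The integral of jerk, with a(0) = -8, gives acceleration: a(t) = -8. Using a(t) = -8 and substituting t = 1, we find a = -8.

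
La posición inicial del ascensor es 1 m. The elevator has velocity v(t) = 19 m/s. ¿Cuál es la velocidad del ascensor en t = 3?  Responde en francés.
Nous avons la vitesse v(t) = 19. En substituant t = 3: v(3) = 19.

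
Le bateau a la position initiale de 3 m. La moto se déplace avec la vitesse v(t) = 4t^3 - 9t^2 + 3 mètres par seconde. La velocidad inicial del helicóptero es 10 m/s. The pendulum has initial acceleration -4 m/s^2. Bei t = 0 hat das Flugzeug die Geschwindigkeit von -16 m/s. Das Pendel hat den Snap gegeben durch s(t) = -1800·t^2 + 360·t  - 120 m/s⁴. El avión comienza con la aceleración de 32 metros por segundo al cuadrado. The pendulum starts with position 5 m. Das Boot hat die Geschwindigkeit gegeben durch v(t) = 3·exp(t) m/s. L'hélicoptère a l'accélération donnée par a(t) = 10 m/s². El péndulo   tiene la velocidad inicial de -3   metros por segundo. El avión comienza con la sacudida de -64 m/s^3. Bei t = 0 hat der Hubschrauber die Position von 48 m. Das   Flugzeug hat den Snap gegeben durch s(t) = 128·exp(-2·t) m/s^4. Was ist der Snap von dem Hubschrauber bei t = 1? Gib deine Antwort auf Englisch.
Starting from acceleration a(t) = 10, we take 2 derivatives. Differentiating acceleration, we get jerk: j(t) = 0. Differentiating jerk, we get snap: s(t) = 0. Using s(t) = 0 and substituting t = 1, we find s = 0.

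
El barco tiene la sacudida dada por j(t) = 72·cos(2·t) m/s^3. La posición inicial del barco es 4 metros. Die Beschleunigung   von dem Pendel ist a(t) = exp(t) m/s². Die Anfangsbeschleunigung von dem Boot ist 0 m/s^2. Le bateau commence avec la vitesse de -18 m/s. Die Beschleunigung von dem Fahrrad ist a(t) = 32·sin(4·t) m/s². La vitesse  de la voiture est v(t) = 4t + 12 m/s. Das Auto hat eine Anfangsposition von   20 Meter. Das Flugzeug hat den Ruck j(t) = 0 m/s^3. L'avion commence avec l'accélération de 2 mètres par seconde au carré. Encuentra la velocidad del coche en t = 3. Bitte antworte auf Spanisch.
De la ecuación de la velocidad v(t) = 4·t + 12, sustituimos t = 3 para obtener v = 24.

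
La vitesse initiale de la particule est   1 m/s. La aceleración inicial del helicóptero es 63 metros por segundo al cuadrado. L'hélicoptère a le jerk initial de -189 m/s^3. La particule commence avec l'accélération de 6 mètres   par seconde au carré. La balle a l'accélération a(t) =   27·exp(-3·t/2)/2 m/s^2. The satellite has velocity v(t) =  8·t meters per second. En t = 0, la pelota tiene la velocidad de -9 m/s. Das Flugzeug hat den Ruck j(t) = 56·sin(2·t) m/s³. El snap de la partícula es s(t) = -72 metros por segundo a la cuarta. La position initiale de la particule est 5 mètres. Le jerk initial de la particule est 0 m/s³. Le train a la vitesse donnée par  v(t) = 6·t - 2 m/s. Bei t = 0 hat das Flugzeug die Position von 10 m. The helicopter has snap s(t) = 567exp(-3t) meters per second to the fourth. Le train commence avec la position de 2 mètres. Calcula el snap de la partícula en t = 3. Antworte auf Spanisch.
Usando s(t) = -72 y sustituyendo t = 3, encontramos s = -72.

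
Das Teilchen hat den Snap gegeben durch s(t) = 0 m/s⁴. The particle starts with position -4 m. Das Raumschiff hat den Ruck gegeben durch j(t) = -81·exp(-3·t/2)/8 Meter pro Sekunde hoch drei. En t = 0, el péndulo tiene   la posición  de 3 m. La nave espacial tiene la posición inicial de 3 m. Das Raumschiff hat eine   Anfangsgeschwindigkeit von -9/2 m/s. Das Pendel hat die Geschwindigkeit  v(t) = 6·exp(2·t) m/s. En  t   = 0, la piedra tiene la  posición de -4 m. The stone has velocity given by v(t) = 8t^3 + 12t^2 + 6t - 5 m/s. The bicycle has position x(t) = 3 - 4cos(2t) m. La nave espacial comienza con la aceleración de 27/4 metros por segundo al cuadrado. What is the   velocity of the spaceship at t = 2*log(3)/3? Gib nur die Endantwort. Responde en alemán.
Bei t = 2*log(3)/3, v = -3/2.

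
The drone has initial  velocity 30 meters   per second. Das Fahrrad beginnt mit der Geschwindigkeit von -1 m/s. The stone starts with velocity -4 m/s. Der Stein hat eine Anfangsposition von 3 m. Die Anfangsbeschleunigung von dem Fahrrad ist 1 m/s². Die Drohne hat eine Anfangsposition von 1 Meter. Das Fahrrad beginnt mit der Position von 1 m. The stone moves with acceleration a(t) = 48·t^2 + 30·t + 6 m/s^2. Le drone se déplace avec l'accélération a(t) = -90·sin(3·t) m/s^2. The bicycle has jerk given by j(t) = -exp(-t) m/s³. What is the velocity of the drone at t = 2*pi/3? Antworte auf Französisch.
Nous devons trouver l'intégrale de notre équation de l'accélération a(t) = -90·sin(3·t) 1 fois. En intégrant l'accélération et en utilisant la condition initiale v(0) = 30, nous obtenons v(t) = 30·cos(3·t). Nous avons la vitesse v(t) = 30·cos(3·t). En substituant t = 2*pi/3: v(2*pi/3) = 30.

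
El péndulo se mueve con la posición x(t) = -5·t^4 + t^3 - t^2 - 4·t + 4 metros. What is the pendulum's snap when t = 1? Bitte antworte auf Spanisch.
Para resolver esto, necesitamos tomar 4 derivadas de nuestra ecuación de la posición x(t) = -5·t^4 + t^3 - t^2 - 4·t + 4. Tomando d/dt de x(t), encontramos v(t) = -20·t^3 + 3·t^2 - 2·t - 4. La derivada de la velocidad da la aceleración: a(t) = -60·t^2 + 6·t - 2. La derivada de la aceleración da la sacudida: j(t) = 6 - 120·t. Tomando d/dt de j(t), encontramos s(t) = -120. De la ecuación del snap s(t) = -120, sustituimos t = 1 para obtener s = -120.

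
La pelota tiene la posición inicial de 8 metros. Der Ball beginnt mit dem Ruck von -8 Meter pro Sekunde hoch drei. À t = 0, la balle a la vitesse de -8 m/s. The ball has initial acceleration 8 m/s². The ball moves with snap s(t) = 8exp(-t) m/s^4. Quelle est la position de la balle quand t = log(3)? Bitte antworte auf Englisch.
To find the answer, we compute 4 integrals of s(t) = 8·exp(-t). Integrating snap and using the initial condition j(0) = -8, we get j(t) = -8·exp(-t). Finding the integral of j(t) and using a(0) = 8: a(t) = 8·exp(-t). Integrating acceleration and using the initial condition v(0) = -8, we get v(t) = -8·exp(-t). The integral of velocity is position. Using x(0) = 8, we get x(t) = 8·exp(-t). Using x(t) = 8·exp(-t) and substituting t = log(3), we find x = 8/3.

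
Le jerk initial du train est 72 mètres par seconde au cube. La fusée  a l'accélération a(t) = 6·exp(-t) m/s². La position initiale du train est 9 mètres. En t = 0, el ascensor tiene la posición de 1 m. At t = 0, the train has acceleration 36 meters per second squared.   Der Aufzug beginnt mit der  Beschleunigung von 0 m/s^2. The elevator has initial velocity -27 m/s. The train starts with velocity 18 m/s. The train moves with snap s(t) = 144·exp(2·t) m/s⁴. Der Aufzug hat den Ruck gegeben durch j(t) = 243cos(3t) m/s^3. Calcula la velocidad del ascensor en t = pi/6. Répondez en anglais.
We need to integrate our jerk equation j(t) = 243·cos(3·t) 2 times. The integral of jerk, with a(0) = 0, gives acceleration: a(t) = 81·sin(3·t). The antiderivative of acceleration, with v(0) = -27, gives velocity: v(t) = -27·cos(3·t). We have velocity v(t) = -27·cos(3·t). Substituting t = pi/6: v(pi/6) = 0.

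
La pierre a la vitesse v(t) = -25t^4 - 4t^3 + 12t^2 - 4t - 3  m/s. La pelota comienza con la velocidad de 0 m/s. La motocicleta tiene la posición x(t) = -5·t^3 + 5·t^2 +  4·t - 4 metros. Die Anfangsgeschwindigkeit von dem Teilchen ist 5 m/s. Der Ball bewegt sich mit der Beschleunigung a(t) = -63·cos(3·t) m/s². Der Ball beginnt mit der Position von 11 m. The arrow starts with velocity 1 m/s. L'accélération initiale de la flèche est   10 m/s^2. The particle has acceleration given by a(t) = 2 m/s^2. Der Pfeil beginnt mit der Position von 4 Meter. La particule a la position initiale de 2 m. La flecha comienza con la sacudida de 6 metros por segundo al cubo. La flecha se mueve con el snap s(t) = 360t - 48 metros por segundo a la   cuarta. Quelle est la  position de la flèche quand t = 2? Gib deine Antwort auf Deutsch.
Wir müssen das Integral unserer Gleichung für den Snap s(t) = 360·t - 48 4-mal finden. Die Stammfunktion von dem Snap, mit j(0) = 6, ergibt den Ruck: j(t) = 180·t^2 - 48·t + 6. Durch Integration von dem Ruck und Verwendung der Anfangsbedingung a(0) = 10, erhalten wir a(t) = 60·t^3 - 24·t^2 + 6·t + 10. Das Integral von der Beschleunigung, mit v(0) = 1, ergibt die Geschwindigkeit: v(t) = 15·t^4 - 8·t^3 + 3·t^2 + 10·t + 1. Das Integral von der Geschwindigkeit, mit x(0) = 4, ergibt die Position: x(t) = 3·t^5 - 2·t^4 + t^3 + 5·t^2 + t + 4. Wir haben die Position x(t) = 3·t^5 - 2·t^4 + t^3 + 5·t^2 + t + 4. Durch Einsetzen von t = 2: x(2) = 98.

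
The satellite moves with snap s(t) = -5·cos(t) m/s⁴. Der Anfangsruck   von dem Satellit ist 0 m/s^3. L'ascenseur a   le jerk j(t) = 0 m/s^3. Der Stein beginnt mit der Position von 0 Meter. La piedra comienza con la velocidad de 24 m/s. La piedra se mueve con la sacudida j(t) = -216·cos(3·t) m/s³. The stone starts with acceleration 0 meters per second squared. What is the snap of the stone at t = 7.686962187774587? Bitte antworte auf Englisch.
We must differentiate our jerk equation j(t) = -216·cos(3·t) 1 time. Taking d/dt of j(t), we find s(t) = 648·sin(3·t). From the given snap equation s(t) = 648·sin(3·t), we substitute t = 7.686962187774587 to get s = -568.344390015834.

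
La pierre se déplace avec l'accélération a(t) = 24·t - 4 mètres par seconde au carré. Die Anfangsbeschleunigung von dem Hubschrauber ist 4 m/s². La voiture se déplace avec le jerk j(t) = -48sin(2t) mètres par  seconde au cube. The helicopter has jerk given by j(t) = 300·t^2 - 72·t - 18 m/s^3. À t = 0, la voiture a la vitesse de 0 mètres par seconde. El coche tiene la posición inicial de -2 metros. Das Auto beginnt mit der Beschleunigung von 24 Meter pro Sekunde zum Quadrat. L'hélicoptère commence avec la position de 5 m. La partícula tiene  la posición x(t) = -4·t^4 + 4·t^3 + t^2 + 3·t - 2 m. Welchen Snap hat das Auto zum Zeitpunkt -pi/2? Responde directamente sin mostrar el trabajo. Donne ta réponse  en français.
À t = -pi/2, s = 96.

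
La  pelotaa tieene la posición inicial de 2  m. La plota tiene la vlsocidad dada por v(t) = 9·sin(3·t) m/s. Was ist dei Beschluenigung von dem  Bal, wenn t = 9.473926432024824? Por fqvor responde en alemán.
Um dies zu lösen, müssen wir 1 Ableitung unserer Gleichung für die Geschwindigkeit v(t) = 9·sin(3·t) nehmen. Die Ableitung von der Geschwindigkeit ergibt die Beschleunigung: a(t) = 27·cos(3·t). Wir haben die Beschleunigung a(t) = 27·cos(3·t). Durch Einsetzen von t = 9.473926432024824: a(9.473926432024824) = -26.7070393026714.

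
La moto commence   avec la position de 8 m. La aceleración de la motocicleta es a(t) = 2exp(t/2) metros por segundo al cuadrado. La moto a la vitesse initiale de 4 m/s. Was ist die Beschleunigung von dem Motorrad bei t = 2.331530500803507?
Mit a(t) = 2·exp(t/2) und Einsetzen von t = 2.331530500803507, finden wir a = 6.41675431184800.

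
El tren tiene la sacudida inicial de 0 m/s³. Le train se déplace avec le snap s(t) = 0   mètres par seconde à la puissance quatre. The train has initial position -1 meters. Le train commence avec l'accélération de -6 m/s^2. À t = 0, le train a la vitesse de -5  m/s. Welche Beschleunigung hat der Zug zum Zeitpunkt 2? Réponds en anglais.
Starting from snap s(t) = 0, we take 2 antiderivatives. Taking ∫s(t)dt and applying j(0) = 0, we find j(t) = 0. The integral of jerk is acceleration. Using a(0) = -6, we get a(t) = -6. Using a(t) = -6 and substituting t = 2, we find a = -6.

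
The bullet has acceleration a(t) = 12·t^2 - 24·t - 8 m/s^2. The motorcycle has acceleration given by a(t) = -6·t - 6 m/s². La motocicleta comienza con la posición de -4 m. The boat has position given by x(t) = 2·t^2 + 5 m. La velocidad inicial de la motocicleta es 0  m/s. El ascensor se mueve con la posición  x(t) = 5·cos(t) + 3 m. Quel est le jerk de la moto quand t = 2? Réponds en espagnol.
Debemos derivar nuestra ecuación de la aceleración a(t) = -6·t - 6 1 vez. La derivada de la aceleración da la sacudida: j(t) = -6. Usando j(t) = -6 y sustituyendo t = 2, encontramos j = -6.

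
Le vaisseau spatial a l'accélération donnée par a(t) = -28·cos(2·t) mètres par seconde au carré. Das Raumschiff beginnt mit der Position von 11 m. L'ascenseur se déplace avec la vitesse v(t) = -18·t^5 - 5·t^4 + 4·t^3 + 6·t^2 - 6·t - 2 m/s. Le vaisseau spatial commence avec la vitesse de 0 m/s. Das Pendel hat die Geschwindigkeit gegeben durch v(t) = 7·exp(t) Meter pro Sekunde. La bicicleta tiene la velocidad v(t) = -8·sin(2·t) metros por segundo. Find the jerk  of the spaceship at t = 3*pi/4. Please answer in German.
Wir müssen unsere Gleichung für die Beschleunigung a(t) = -28·cos(2·t) 1-mal ableiten. Die Ableitung von der Beschleunigung ergibt den Ruck: j(t) = 56·sin(2·t). Wir haben den Ruck j(t) = 56·sin(2·t). Durch Einsetzen von t = 3*pi/4: j(3*pi/4) = -56.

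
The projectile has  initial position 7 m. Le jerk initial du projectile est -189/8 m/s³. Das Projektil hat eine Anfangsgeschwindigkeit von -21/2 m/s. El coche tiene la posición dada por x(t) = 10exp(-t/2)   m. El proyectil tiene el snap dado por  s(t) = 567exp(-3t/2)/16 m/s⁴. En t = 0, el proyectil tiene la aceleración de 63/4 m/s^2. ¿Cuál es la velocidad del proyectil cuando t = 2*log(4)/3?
Debemos encontrar la antiderivada de nuestra ecuación del snap s(t) = 567·exp(-3·t/2)/16 3 veces. Integrando el snap y usando la condición inicial j(0) = -189/8, obtenemos j(t) = -189·exp(-3·t/2)/8. Integrando la sacudida y usando la condición inicial a(0) = 63/4, obtenemos a(t) = 63·exp(-3·t/2)/4. La antiderivada de la aceleración es la velocidad. Usando v(0) = -21/2, obtenemos v(t) = -21·exp(-3·t/2)/2. De la ecuación de la velocidad v(t) = -21·exp(-3·t/2)/2, sustituimos t = 2*log(4)/3 para obtener v = -21/8.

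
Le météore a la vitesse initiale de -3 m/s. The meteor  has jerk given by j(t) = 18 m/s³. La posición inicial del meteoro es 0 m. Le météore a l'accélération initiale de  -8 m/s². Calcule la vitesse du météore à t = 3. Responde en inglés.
We must find the antiderivative of our jerk equation j(t) = 18 2 times. Integrating jerk and using the initial condition a(0) = -8, we get a(t) = 18·t - 8. The antiderivative of acceleration is velocity. Using v(0) = -3, we get v(t) = 9·t^2 - 8·t - 3. Using v(t) = 9·t^2 - 8·t - 3 and substituting t = 3, we find v = 54.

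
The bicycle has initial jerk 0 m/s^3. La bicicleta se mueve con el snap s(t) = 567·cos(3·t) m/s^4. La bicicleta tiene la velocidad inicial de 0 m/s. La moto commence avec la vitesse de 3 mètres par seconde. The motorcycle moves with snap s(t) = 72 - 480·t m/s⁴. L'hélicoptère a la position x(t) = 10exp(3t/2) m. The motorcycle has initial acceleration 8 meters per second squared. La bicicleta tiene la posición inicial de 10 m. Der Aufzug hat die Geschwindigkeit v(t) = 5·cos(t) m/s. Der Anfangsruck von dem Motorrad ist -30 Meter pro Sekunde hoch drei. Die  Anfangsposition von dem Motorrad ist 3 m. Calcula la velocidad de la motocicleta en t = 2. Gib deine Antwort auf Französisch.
Nous devons intégrer notre équation du snap s(t) = 72 - 480·t 3 fois. La primitive du snap, avec j(0) = -30, donne le jerk: j(t) = -240·t^2 + 72·t - 30. La primitive du jerk est l'accélération. En utilisant a(0) = 8, nous obtenons a(t) = -80·t^3 + 36·t^2 - 30·t + 8. En prenant ∫a(t)dt et en appliquant v(0) = 3, nous trouvons v(t) = -20·t^4 + 12·t^3 - 15·t^2 + 8·t + 3. De l'équation de la vitesse v(t) = -20·t^4 + 12·t^3 - 15·t^2 + 8·t + 3, nous substituons t = 2 pour obtenir v = -265.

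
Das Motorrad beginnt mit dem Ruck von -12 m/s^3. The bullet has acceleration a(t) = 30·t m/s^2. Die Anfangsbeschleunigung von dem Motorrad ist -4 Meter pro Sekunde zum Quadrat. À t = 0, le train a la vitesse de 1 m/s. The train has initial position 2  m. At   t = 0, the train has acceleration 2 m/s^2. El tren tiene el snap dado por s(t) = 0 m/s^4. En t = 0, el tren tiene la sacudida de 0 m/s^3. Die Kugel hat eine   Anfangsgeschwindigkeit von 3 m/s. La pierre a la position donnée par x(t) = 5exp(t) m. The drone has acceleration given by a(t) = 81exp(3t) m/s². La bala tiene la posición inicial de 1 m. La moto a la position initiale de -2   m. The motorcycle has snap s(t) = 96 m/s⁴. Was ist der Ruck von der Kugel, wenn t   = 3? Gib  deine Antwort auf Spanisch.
Para resolver esto, necesitamos tomar 1 derivada de nuestra ecuación de la aceleración a(t) = 30·t. La derivada de la aceleración da la sacudida: j(t) = 30. Tenemos la sacudida j(t) = 30. Sustituyendo t = 3: j(3) = 30.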